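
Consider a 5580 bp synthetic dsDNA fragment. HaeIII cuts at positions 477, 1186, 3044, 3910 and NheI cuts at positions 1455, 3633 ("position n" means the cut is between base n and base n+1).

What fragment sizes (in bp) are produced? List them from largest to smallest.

Combined cut positions (sorted): 477, 1186, 1455, 3044, 3633, 3910.
Linear molecule, 6 cuts → 7 fragments:
  477 − 0 = 477 bp
  1186 − 477 = 709 bp
  1455 − 1186 = 269 bp
  3044 − 1455 = 1589 bp
  3633 − 3044 = 589 bp
  3910 − 3633 = 277 bp
  5580 − 3910 = 1670 bp
Sorted largest to smallest: 1670, 1589, 709, 589, 477, 277, 269 bp.

1670, 1589, 709, 589, 477, 277, 269 bp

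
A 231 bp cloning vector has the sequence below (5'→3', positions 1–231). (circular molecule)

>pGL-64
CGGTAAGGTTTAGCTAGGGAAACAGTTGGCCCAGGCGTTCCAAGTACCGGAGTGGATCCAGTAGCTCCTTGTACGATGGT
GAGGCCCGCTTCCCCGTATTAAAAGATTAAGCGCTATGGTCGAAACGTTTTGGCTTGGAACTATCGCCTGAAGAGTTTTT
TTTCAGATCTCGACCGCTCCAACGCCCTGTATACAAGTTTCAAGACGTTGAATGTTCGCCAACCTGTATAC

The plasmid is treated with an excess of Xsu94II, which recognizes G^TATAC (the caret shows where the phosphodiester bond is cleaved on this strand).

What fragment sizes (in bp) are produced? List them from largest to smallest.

Xsu94II sites (GTATAC) start at positions 189, 226.
Xsu94II cuts after the first base of each site, so after positions 189, 226.
Circular molecule, 2 cuts → 2 fragments:
  190–226 → 37 bp
  227–231 then 1–189 → 5 + 189 = 194 bp
Sorted largest to smallest: 194, 37 bp.

194, 37 bp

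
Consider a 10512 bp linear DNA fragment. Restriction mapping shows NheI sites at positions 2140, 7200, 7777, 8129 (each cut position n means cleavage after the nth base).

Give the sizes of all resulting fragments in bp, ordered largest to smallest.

5060, 2383, 2140, 577, 352 bp

Linear molecule, 4 cuts → 5 fragments:
  2140 − 0 = 2140 bp
  7200 − 2140 = 5060 bp
  7777 − 7200 = 577 bp
  8129 − 7777 = 352 bp
  10512 − 8129 = 2383 bp
Sorted largest to smallest: 5060, 2383, 2140, 577, 352 bp.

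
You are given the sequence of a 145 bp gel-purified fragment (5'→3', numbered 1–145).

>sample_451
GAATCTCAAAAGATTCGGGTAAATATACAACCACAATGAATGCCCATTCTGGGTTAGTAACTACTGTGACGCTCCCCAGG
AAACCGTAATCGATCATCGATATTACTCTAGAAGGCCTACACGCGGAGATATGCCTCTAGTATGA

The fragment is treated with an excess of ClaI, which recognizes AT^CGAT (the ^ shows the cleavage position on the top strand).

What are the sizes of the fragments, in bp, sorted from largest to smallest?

ClaI sites (ATCGAT) start at positions 89, 96.
ClaI cuts after base 2 of each site, so after positions 90, 97.
Linear molecule, 2 cuts → 3 fragments:
  1–90 → 90 bp
  91–97 → 7 bp
  98–145 → 48 bp
Sorted largest to smallest: 90, 48, 7 bp.

90, 48, 7 bp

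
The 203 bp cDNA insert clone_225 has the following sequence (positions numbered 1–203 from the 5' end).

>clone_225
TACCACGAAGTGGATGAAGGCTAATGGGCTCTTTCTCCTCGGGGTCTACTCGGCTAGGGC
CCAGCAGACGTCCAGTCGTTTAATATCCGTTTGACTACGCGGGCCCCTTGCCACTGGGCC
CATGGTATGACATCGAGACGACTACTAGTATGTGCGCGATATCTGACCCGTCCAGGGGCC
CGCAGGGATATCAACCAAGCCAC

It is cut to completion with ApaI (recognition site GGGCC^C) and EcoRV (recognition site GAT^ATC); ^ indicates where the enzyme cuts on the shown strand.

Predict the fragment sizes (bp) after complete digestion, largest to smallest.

ApaI sites (GGGCCC) start at positions 57, 101, 116, 176.
ApaI cuts after base 5 of each site (before the last base), so after positions 61, 105, 120, 180.
EcoRV sites (GATATC) start at positions 158, 187.
EcoRV cuts after base 3 of each site, so after positions 160, 189.
Combined cut positions: 61, 105, 120, 160, 180, 189.
Linear molecule, 6 cuts → 7 fragments:
  1–61 → 61 bp
  62–105 → 44 bp
  106–120 → 15 bp
  121–160 → 40 bp
  161–180 → 20 bp
  181–189 → 9 bp
  190–203 → 14 bp
Sorted largest to smallest: 61, 44, 40, 20, 15, 14, 9 bp.

61, 44, 40, 20, 15, 14, 9 bp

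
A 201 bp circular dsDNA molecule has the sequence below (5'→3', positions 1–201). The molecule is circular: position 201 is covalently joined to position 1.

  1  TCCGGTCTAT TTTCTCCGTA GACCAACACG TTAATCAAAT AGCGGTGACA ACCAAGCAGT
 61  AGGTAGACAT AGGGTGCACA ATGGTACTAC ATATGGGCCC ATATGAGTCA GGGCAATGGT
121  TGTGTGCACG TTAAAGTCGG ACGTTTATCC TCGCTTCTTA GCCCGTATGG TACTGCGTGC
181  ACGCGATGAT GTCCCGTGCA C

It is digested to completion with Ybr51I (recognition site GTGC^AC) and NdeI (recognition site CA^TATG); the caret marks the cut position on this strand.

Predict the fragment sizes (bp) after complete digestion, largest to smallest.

Ybr51I sites (GTGCAC) start at positions 74, 124, 177, 196.
Ybr51I cuts after base 4 of each site, so after positions 77, 127, 180, 199.
NdeI sites (CATATG) start at positions 90, 100.
NdeI cuts after base 2 of each site, so after positions 91, 101.
Combined cut positions: 77, 91, 101, 127, 180, 199.
Circular molecule, 6 cuts → 6 fragments:
  78–91 → 14 bp
  92–101 → 10 bp
  102–127 → 26 bp
  128–180 → 53 bp
  181–199 → 19 bp
  200–201 then 1–77 → 2 + 77 = 79 bp
Sorted largest to smallest: 79, 53, 26, 19, 14, 10 bp.

79, 53, 26, 19, 14, 10 bp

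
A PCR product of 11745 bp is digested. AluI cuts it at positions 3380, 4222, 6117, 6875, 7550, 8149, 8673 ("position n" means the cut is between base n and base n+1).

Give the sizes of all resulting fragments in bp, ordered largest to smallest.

Linear molecule, 7 cuts → 8 fragments:
  3380 − 0 = 3380 bp
  4222 − 3380 = 842 bp
  6117 − 4222 = 1895 bp
  6875 − 6117 = 758 bp
  7550 − 6875 = 675 bp
  8149 − 7550 = 599 bp
  8673 − 8149 = 524 bp
  11745 − 8673 = 3072 bp
Sorted largest to smallest: 3380, 3072, 1895, 842, 758, 675, 599, 524 bp.

3380, 3072, 1895, 842, 758, 675, 599, 524 bp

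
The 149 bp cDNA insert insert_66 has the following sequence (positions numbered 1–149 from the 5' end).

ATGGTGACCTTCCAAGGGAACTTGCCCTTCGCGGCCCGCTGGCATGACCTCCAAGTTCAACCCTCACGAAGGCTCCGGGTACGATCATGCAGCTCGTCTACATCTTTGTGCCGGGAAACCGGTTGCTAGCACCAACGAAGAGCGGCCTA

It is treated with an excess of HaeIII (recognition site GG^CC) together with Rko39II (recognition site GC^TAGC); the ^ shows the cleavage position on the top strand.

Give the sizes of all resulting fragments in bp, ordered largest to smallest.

92, 34, 19, 4 bp

HaeIII sites (GGCC) start at positions 33, 144.
HaeIII cuts after base 2 of each site, so after positions 34, 145.
The Rko39II site (GCTAGC) starts at position 125.
Rko39II cuts after base 2 of each site, so after position 126.
Combined cut positions: 34, 126, 145.
Linear molecule, 3 cuts → 4 fragments:
  1–34 → 34 bp
  35–126 → 92 bp
  127–145 → 19 bp
  146–149 → 4 bp
Sorted largest to smallest: 92, 34, 19, 4 bp.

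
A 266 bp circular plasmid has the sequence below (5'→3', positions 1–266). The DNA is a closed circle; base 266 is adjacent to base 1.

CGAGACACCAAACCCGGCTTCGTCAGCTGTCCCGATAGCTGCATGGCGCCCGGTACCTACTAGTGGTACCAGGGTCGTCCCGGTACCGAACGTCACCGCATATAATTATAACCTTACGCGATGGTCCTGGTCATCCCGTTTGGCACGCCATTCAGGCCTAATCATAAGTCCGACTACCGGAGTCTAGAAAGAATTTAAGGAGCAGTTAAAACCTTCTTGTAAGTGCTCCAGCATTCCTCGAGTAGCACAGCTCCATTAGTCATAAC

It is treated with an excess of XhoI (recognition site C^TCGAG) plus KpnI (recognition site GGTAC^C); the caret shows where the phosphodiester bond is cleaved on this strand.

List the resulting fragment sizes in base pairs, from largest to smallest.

151, 85, 17, 13 bp

The XhoI site (CTCGAG) starts at position 237.
XhoI cuts after the first base of each site, so after position 237.
KpnI sites (GGTACC) start at positions 52, 65, 82.
KpnI cuts after base 5 of each site (before the last base), so after positions 56, 69, 86.
Combined cut positions: 56, 69, 86, 237.
Circular molecule, 4 cuts → 4 fragments:
  57–69 → 13 bp
  70–86 → 17 bp
  87–237 → 151 bp
  238–266 then 1–56 → 29 + 56 = 85 bp
Sorted largest to smallest: 151, 85, 17, 13 bp.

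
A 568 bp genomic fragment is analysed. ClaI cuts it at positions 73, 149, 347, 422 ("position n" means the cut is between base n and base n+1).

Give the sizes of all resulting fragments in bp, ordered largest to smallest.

Linear molecule, 4 cuts → 5 fragments:
  73 − 0 = 73 bp
  149 − 73 = 76 bp
  347 − 149 = 198 bp
  422 − 347 = 75 bp
  568 − 422 = 146 bp
Sorted largest to smallest: 198, 146, 76, 75, 73 bp.

198, 146, 76, 75, 73 bp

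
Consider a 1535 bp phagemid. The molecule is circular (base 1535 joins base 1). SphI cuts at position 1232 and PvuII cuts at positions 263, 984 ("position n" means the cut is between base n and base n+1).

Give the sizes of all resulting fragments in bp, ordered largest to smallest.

721, 566, 248 bp

Combined cut positions (sorted): 263, 984, 1232.
Circular molecule, 3 cuts → 3 fragments:
  984 − 263 = 721 bp
  1232 − 984 = 248 bp
  wrap: 1535 − 1232 + 263 = 566 bp
Sorted largest to smallest: 721, 566, 248 bp.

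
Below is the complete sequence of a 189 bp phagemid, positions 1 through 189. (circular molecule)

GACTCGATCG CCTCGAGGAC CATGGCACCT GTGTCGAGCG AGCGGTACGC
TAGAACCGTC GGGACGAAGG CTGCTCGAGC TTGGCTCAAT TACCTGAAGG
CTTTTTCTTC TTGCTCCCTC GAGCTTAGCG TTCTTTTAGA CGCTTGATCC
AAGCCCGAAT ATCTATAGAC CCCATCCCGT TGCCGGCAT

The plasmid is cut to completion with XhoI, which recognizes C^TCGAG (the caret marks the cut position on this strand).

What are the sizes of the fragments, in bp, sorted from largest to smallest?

83, 62, 44 bp

XhoI sites (CTCGAG) start at positions 12, 74, 118.
XhoI cuts after the first base of each site, so after positions 12, 74, 118.
Circular molecule, 3 cuts → 3 fragments:
  13–74 → 62 bp
  75–118 → 44 bp
  119–189 then 1–12 → 71 + 12 = 83 bp
Sorted largest to smallest: 83, 62, 44 bp.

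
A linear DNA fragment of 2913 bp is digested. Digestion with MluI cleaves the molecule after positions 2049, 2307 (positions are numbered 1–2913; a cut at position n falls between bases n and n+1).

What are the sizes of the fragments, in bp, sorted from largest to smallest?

Linear molecule, 2 cuts → 3 fragments:
  2049 − 0 = 2049 bp
  2307 − 2049 = 258 bp
  2913 − 2307 = 606 bp
Sorted largest to smallest: 2049, 606, 258 bp.

2049, 606, 258 bp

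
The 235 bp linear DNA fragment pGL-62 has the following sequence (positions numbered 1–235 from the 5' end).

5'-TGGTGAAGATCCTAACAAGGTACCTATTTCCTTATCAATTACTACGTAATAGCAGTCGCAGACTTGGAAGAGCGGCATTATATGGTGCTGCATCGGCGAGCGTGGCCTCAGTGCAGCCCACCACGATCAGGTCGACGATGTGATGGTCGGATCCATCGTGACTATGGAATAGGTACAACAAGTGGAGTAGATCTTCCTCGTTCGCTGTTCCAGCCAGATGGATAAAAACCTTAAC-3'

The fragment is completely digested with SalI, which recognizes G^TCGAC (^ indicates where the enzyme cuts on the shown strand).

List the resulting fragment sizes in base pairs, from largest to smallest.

131, 104 bp

The SalI site (GTCGAC) starts at position 131.
SalI cuts after the first base of each site, so after position 131.
Linear molecule, 1 cut → 2 fragments:
  1–131 → 131 bp
  132–235 → 104 bp
Sorted largest to smallest: 131, 104 bp.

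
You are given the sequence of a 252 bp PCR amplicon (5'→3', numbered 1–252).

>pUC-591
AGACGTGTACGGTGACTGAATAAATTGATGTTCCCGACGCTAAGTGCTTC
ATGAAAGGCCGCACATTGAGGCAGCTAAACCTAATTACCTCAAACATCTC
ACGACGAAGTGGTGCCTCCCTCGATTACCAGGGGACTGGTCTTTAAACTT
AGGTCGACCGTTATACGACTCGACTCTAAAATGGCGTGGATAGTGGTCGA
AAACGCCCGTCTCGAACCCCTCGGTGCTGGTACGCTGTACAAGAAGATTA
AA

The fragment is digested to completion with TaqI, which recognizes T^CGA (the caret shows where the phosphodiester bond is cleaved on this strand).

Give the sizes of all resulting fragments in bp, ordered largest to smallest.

TaqI sites (TCGA) start at positions 121, 154, 170, 197, 212.
TaqI cuts after the first base of each site, so after positions 121, 154, 170, 197, 212.
Linear molecule, 5 cuts → 6 fragments:
  1–121 → 121 bp
  122–154 → 33 bp
  155–170 → 16 bp
  171–197 → 27 bp
  198–212 → 15 bp
  213–252 → 40 bp
Sorted largest to smallest: 121, 40, 33, 27, 16, 15 bp.

121, 40, 33, 27, 16, 15 bp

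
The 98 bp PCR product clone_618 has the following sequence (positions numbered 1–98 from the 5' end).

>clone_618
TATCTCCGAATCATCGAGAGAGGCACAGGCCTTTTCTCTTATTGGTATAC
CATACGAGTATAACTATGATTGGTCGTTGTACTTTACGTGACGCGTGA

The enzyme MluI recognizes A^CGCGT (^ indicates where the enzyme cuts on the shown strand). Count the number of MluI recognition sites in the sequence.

1

ACGCGT occurs starting at position 91.
MluI cuts at 1 site.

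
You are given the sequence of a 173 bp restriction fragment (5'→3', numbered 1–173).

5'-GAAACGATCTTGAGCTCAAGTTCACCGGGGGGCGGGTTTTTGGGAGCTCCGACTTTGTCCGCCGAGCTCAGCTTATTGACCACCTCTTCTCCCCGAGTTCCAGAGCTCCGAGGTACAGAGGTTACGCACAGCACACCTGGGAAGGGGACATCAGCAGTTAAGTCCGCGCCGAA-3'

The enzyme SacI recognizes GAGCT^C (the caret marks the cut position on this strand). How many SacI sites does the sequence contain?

GAGCTC occurs starting at positions 12, 44, 64, 103.
SacI cuts at 4 sites.

4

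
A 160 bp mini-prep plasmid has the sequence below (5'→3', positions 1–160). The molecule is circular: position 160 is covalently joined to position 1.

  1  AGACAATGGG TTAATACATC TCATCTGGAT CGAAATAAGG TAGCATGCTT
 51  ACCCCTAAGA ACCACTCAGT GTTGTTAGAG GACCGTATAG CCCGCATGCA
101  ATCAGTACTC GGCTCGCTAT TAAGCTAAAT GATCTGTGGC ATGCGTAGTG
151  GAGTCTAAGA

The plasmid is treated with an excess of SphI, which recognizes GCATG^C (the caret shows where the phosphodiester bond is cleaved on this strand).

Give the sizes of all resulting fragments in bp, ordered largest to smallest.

64, 51, 45 bp

SphI sites (GCATGC) start at positions 43, 94, 139.
SphI cuts after base 5 of each site (before the last base), so after positions 47, 98, 143.
Circular molecule, 3 cuts → 3 fragments:
  48–98 → 51 bp
  99–143 → 45 bp
  144–160 then 1–47 → 17 + 47 = 64 bp
Sorted largest to smallest: 64, 51, 45 bp.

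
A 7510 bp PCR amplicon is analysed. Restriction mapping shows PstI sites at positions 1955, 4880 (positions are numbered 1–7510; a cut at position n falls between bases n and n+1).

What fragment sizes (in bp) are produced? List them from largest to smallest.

Linear molecule, 2 cuts → 3 fragments:
  1955 − 0 = 1955 bp
  4880 − 1955 = 2925 bp
  7510 − 4880 = 2630 bp
Sorted largest to smallest: 2925, 2630, 1955 bp.

2925, 2630, 1955 bp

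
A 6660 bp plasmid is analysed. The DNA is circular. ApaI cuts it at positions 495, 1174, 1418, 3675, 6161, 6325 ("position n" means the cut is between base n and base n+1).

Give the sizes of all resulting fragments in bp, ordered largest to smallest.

Circular molecule, 6 cuts → 6 fragments:
  1174 − 495 = 679 bp
  1418 − 1174 = 244 bp
  3675 − 1418 = 2257 bp
  6161 − 3675 = 2486 bp
  6325 − 6161 = 164 bp
  wrap: 6660 − 6325 + 495 = 830 bp
Sorted largest to smallest: 2486, 2257, 830, 679, 244, 164 bp.

2486, 2257, 830, 679, 244, 164 bp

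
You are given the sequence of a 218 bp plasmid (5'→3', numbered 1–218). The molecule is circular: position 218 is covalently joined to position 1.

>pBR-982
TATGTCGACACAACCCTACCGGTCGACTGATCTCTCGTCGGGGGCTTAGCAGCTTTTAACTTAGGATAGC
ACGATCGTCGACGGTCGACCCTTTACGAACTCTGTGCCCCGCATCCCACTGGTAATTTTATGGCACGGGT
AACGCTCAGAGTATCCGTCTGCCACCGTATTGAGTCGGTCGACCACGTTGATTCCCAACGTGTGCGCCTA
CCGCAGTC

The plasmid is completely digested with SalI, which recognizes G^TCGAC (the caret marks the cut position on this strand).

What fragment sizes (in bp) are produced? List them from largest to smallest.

SalI sites (GTCGAC) start at positions 4, 22, 77, 84, 178.
SalI cuts after the first base of each site, so after positions 4, 22, 77, 84, 178.
Circular molecule, 5 cuts → 5 fragments:
  5–22 → 18 bp
  23–77 → 55 bp
  78–84 → 7 bp
  85–178 → 94 bp
  179–218 then 1–4 → 40 + 4 = 44 bp
Sorted largest to smallest: 94, 55, 44, 18, 7 bp.

94, 55, 44, 18, 7 bp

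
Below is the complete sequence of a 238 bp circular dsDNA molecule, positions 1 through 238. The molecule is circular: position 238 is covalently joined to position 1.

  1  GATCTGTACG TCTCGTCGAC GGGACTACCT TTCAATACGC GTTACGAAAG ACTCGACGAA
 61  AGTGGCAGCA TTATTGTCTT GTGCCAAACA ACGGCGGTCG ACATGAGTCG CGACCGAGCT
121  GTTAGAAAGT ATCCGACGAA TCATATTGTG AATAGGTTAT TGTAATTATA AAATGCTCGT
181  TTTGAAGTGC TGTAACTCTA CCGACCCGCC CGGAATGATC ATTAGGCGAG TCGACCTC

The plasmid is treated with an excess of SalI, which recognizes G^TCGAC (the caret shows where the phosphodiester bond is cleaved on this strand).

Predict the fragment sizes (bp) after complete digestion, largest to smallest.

SalI sites (GTCGAC) start at positions 15, 97, 230.
SalI cuts after the first base of each site, so after positions 15, 97, 230.
Circular molecule, 3 cuts → 3 fragments:
  16–97 → 82 bp
  98–230 → 133 bp
  231–238 then 1–15 → 8 + 15 = 23 bp
Sorted largest to smallest: 133, 82, 23 bp.

133, 82, 23 bp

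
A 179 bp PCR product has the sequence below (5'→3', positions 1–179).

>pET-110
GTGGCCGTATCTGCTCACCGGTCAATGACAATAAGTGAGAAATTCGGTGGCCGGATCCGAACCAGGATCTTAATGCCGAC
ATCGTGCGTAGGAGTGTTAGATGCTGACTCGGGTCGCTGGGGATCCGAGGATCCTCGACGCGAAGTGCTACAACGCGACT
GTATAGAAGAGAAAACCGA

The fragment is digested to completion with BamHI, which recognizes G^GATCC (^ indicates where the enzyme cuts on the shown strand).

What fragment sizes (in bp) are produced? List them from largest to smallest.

BamHI sites (GGATCC) start at positions 53, 121, 129.
BamHI cuts after the first base of each site, so after positions 53, 121, 129.
Linear molecule, 3 cuts → 4 fragments:
  1–53 → 53 bp
  54–121 → 68 bp
  122–129 → 8 bp
  130–179 → 50 bp
Sorted largest to smallest: 68, 53, 50, 8 bp.

68, 53, 50, 8 bp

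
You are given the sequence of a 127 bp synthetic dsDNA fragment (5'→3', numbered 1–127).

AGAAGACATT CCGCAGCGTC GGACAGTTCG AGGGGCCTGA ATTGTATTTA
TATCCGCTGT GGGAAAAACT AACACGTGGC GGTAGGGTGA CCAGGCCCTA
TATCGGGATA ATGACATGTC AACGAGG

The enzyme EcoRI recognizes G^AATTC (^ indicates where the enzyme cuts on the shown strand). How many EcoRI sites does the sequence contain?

No occurrence of GAATTC is present in the sequence.
EcoRI does not cut: 0 sites.

0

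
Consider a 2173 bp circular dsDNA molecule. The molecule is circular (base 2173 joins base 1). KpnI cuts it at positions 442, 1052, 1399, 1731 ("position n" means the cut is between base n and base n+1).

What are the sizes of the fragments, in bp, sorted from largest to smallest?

884, 610, 347, 332 bp

Circular molecule, 4 cuts → 4 fragments:
  1052 − 442 = 610 bp
  1399 − 1052 = 347 bp
  1731 − 1399 = 332 bp
  wrap: 2173 − 1731 + 442 = 884 bp
Sorted largest to smallest: 884, 610, 347, 332 bp.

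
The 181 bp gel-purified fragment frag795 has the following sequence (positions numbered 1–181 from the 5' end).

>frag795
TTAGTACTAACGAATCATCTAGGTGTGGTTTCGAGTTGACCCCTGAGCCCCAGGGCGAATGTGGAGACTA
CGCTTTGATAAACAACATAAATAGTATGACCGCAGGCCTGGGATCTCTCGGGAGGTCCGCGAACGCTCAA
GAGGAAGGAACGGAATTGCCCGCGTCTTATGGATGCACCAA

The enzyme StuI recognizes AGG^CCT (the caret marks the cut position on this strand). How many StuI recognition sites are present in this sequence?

1

AGGCCT occurs starting at position 104.
StuI cuts at 1 site.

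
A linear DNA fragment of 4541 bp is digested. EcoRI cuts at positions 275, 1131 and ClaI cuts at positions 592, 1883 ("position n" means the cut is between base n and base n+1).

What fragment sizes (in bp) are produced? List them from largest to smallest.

Combined cut positions (sorted): 275, 592, 1131, 1883.
Linear molecule, 4 cuts → 5 fragments:
  275 − 0 = 275 bp
  592 − 275 = 317 bp
  1131 − 592 = 539 bp
  1883 − 1131 = 752 bp
  4541 − 1883 = 2658 bp
Sorted largest to smallest: 2658, 752, 539, 317, 275 bp.

2658, 752, 539, 317, 275 bp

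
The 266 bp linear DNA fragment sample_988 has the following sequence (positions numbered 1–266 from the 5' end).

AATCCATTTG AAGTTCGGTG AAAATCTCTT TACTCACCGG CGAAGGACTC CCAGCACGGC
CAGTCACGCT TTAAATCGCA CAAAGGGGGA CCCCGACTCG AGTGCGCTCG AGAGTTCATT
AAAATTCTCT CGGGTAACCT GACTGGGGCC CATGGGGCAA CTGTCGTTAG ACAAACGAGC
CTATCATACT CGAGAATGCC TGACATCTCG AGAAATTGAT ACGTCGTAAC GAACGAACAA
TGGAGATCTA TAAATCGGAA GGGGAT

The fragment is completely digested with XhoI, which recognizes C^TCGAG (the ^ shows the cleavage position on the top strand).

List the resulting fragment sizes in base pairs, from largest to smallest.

XhoI sites (CTCGAG) start at positions 97, 107, 189, 207.
XhoI cuts after the first base of each site, so after positions 97, 107, 189, 207.
Linear molecule, 4 cuts → 5 fragments:
  1–97 → 97 bp
  98–107 → 10 bp
  108–189 → 82 bp
  190–207 → 18 bp
  208–266 → 59 bp
Sorted largest to smallest: 97, 82, 59, 18, 10 bp.

97, 82, 59, 18, 10 bp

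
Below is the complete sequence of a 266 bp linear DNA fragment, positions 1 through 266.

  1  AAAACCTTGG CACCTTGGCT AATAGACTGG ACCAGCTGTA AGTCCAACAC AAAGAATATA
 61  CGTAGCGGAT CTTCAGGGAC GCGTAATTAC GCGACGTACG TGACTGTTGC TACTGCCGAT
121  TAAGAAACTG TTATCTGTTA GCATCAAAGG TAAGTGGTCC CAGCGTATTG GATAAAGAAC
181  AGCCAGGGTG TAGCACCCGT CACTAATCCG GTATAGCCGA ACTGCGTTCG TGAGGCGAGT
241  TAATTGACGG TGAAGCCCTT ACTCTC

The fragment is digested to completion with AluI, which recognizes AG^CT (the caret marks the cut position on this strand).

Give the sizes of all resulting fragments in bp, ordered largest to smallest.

231, 35 bp

The AluI site (AGCT) starts at position 34.
AluI cuts after base 2 of each site, so after position 35.
Linear molecule, 1 cut → 2 fragments:
  1–35 → 35 bp
  36–266 → 231 bp
Sorted largest to smallest: 231, 35 bp.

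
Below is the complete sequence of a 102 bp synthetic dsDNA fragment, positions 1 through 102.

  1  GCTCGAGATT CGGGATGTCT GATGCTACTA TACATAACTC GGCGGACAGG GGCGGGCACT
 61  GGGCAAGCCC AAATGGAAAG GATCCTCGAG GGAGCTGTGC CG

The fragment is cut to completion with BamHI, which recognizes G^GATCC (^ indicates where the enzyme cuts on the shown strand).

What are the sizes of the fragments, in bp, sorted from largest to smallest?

The BamHI site (GGATCC) starts at position 80.
BamHI cuts after the first base of each site, so after position 80.
Linear molecule, 1 cut → 2 fragments:
  1–80 → 80 bp
  81–102 → 22 bp
Sorted largest to smallest: 80, 22 bp.

80, 22 bp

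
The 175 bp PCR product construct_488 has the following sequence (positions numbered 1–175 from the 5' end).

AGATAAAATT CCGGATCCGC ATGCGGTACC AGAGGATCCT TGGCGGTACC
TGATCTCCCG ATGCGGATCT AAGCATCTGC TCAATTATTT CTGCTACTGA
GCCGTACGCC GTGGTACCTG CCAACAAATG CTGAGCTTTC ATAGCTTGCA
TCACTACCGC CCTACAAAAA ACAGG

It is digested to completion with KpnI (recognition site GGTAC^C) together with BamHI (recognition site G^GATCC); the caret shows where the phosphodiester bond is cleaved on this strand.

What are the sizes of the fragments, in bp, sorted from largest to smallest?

KpnI sites (GGTACC) start at positions 25, 45, 113.
KpnI cuts after base 5 of each site (before the last base), so after positions 29, 49, 117.
BamHI sites (GGATCC) start at positions 13, 34.
BamHI cuts after the first base of each site, so after positions 13, 34.
Combined cut positions: 13, 29, 34, 49, 117.
Linear molecule, 5 cuts → 6 fragments:
  1–13 → 13 bp
  14–29 → 16 bp
  30–34 → 5 bp
  35–49 → 15 bp
  50–117 → 68 bp
  118–175 → 58 bp
Sorted largest to smallest: 68, 58, 16, 15, 13, 5 bp.

68, 58, 16, 15, 13, 5 bp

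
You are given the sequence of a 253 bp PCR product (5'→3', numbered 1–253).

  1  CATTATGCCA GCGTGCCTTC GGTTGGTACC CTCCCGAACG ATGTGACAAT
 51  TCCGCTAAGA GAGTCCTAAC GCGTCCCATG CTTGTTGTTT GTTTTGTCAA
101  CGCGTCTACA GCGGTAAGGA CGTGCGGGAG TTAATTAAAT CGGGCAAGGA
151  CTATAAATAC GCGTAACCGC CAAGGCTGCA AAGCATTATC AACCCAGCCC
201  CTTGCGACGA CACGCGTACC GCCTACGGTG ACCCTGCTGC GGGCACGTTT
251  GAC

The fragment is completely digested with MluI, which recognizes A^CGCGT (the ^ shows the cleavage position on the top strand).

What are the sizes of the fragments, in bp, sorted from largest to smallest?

69, 59, 53, 41, 31 bp

MluI sites (ACGCGT) start at positions 69, 100, 159, 212.
MluI cuts after the first base of each site, so after positions 69, 100, 159, 212.
Linear molecule, 4 cuts → 5 fragments:
  1–69 → 69 bp
  70–100 → 31 bp
  101–159 → 59 bp
  160–212 → 53 bp
  213–253 → 41 bp
Sorted largest to smallest: 69, 59, 53, 41, 31 bp.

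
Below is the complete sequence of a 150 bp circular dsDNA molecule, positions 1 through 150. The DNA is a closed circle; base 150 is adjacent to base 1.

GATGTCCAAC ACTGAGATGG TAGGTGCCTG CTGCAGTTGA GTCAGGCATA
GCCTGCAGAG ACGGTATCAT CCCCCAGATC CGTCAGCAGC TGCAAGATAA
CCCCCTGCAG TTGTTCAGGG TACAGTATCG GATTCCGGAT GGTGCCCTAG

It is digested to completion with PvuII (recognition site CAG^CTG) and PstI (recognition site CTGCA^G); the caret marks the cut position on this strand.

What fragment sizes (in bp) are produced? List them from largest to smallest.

76, 32, 22, 20 bp

The PvuII site (CAGCTG) starts at position 87.
PvuII cuts after base 3 of each site, so after position 89.
PstI sites (CTGCAG) start at positions 31, 53, 105.
PstI cuts after base 5 of each site (before the last base), so after positions 35, 57, 109.
Combined cut positions: 35, 57, 89, 109.
Circular molecule, 4 cuts → 4 fragments:
  36–57 → 22 bp
  58–89 → 32 bp
  90–109 → 20 bp
  110–150 then 1–35 → 41 + 35 = 76 bp
Sorted largest to smallest: 76, 32, 22, 20 bp.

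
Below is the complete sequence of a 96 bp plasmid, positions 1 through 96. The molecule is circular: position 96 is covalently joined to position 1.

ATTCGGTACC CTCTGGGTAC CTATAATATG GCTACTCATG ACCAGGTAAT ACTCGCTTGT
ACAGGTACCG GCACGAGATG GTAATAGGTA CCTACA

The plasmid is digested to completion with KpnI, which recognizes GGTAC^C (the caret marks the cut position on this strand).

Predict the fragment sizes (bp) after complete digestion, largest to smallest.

48, 23, 14, 11 bp

KpnI sites (GGTACC) start at positions 5, 16, 64, 87.
KpnI cuts after base 5 of each site (before the last base), so after positions 9, 20, 68, 91.
Circular molecule, 4 cuts → 4 fragments:
  10–20 → 11 bp
  21–68 → 48 bp
  69–91 → 23 bp
  92–96 then 1–9 → 5 + 9 = 14 bp
Sorted largest to smallest: 48, 23, 14, 11 bp.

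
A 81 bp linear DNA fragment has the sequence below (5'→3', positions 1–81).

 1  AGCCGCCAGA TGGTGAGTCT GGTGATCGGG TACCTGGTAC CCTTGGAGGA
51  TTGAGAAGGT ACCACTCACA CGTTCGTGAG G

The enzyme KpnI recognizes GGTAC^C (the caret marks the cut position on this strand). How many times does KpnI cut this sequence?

GGTACC occurs starting at positions 29, 36, 58.
KpnI cuts at 3 sites.

3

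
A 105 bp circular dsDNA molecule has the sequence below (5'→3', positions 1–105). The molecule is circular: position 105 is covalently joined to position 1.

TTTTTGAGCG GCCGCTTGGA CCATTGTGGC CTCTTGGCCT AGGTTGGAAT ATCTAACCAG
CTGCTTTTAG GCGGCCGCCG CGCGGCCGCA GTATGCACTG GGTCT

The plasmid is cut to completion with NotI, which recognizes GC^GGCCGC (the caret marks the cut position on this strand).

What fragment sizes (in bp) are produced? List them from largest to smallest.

NotI sites (GCGGCCGC) start at positions 8, 71, 82.
NotI cuts after base 2 of each site, so after positions 9, 72, 83.
Circular molecule, 3 cuts → 3 fragments:
  10–72 → 63 bp
  73–83 → 11 bp
  84–105 then 1–9 → 22 + 9 = 31 bp
Sorted largest to smallest: 63, 31, 11 bp.

63, 31, 11 bp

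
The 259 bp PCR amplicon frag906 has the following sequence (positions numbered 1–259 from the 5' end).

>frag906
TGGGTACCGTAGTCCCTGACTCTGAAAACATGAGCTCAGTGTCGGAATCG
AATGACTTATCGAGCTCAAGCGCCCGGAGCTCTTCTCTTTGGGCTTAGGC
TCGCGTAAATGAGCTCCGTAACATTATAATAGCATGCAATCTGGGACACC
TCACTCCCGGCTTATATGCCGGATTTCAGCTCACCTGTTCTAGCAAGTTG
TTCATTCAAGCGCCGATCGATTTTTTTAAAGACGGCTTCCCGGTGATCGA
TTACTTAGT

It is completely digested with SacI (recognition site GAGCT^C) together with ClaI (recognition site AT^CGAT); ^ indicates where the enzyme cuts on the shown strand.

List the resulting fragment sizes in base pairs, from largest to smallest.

102, 36, 34, 30, 30, 15, 12 bp

SacI sites (GAGCTC) start at positions 32, 62, 77, 111.
SacI cuts after base 5 of each site (before the last base), so after positions 36, 66, 81, 115.
ClaI sites (ATCGAT) start at positions 216, 246.
ClaI cuts after base 2 of each site, so after positions 217, 247.
Combined cut positions: 36, 66, 81, 115, 217, 247.
Linear molecule, 6 cuts → 7 fragments:
  1–36 → 36 bp
  37–66 → 30 bp
  67–81 → 15 bp
  82–115 → 34 bp
  116–217 → 102 bp
  218–247 → 30 bp
  248–259 → 12 bp
Sorted largest to smallest: 102, 36, 34, 30, 30, 15, 12 bp.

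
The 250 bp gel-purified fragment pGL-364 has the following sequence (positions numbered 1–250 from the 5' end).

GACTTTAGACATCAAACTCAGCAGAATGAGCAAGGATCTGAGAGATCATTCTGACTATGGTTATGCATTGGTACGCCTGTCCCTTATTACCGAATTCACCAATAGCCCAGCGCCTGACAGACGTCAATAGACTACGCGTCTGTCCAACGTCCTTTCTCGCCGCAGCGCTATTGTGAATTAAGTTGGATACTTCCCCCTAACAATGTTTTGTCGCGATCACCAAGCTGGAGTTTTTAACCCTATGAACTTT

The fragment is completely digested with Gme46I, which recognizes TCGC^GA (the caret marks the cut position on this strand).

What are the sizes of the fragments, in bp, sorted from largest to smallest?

214, 36 bp

The Gme46I site (TCGCGA) starts at position 211.
Gme46I cuts after base 4 of each site, so after position 214.
Linear molecule, 1 cut → 2 fragments:
  1–214 → 214 bp
  215–250 → 36 bp
Sorted largest to smallest: 214, 36 bp.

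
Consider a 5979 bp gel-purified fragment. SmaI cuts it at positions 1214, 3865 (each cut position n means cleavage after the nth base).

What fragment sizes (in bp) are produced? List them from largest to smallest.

Linear molecule, 2 cuts → 3 fragments:
  1214 − 0 = 1214 bp
  3865 − 1214 = 2651 bp
  5979 − 3865 = 2114 bp
Sorted largest to smallest: 2651, 2114, 1214 bp.

2651, 2114, 1214 bp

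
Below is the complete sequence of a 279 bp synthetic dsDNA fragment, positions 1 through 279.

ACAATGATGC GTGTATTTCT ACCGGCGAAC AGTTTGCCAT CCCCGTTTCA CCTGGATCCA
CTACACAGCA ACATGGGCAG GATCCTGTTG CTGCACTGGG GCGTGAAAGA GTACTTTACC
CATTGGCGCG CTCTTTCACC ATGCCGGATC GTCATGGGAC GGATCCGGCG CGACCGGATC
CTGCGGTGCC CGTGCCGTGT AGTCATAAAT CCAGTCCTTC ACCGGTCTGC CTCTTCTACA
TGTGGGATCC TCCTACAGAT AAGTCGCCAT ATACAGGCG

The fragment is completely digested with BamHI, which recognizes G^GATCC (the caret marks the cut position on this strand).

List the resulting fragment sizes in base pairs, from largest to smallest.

BamHI sites (GGATCC) start at positions 54, 80, 161, 176, 245.
BamHI cuts after the first base of each site, so after positions 54, 80, 161, 176, 245.
Linear molecule, 5 cuts → 6 fragments:
  1–54 → 54 bp
  55–80 → 26 bp
  81–161 → 81 bp
  162–176 → 15 bp
  177–245 → 69 bp
  246–279 → 34 bp
Sorted largest to smallest: 81, 69, 54, 34, 26, 15 bp.

81, 69, 54, 34, 26, 15 bp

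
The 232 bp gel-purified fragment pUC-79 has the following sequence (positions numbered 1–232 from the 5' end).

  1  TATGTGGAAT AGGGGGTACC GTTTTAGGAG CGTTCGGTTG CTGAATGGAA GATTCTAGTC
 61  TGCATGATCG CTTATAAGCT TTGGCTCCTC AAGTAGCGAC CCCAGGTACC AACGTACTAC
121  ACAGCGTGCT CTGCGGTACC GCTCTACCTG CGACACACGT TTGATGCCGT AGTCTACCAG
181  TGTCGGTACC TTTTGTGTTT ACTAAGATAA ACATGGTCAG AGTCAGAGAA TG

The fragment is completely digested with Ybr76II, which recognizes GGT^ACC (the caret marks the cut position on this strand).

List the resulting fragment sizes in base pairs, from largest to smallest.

90, 50, 45, 30, 17 bp

Ybr76II sites (GGTACC) start at positions 15, 105, 135, 185.
Ybr76II cuts after base 3 of each site, so after positions 17, 107, 137, 187.
Linear molecule, 4 cuts → 5 fragments:
  1–17 → 17 bp
  18–107 → 90 bp
  108–137 → 30 bp
  138–187 → 50 bp
  188–232 → 45 bp
Sorted largest to smallest: 90, 50, 45, 30, 17 bp.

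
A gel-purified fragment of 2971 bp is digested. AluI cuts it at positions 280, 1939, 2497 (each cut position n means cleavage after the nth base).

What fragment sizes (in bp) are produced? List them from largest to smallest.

Linear molecule, 3 cuts → 4 fragments:
  280 − 0 = 280 bp
  1939 − 280 = 1659 bp
  2497 − 1939 = 558 bp
  2971 − 2497 = 474 bp
Sorted largest to smallest: 1659, 558, 474, 280 bp.

1659, 558, 474, 280 bp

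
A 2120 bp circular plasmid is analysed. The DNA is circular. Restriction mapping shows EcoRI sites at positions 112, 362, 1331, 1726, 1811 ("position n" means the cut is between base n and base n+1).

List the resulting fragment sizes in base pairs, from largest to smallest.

969, 421, 395, 250, 85 bp

Circular molecule, 5 cuts → 5 fragments:
  362 − 112 = 250 bp
  1331 − 362 = 969 bp
  1726 − 1331 = 395 bp
  1811 − 1726 = 85 bp
  wrap: 2120 − 1811 + 112 = 421 bp
Sorted largest to smallest: 969, 421, 395, 250, 85 bp.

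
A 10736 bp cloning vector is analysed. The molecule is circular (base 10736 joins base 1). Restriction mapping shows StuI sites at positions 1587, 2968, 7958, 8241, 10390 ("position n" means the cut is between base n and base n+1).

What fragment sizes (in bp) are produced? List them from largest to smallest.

Circular molecule, 5 cuts → 5 fragments:
  2968 − 1587 = 1381 bp
  7958 − 2968 = 4990 bp
  8241 − 7958 = 283 bp
  10390 − 8241 = 2149 bp
  wrap: 10736 − 10390 + 1587 = 1933 bp
Sorted largest to smallest: 4990, 2149, 1933, 1381, 283 bp.

4990, 2149, 1933, 1381, 283 bp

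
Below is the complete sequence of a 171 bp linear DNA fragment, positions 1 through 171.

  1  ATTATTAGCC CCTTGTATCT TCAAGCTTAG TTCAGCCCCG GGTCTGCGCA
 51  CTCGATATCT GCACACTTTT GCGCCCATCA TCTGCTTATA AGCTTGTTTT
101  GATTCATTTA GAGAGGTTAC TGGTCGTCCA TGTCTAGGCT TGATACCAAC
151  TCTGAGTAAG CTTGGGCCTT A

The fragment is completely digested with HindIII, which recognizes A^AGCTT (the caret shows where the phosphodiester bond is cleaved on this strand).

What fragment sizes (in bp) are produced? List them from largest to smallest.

HindIII sites (AAGCTT) start at positions 23, 90, 158.
HindIII cuts after the first base of each site, so after positions 23, 90, 158.
Linear molecule, 3 cuts → 4 fragments:
  1–23 → 23 bp
  24–90 → 67 bp
  91–158 → 68 bp
  159–171 → 13 bp
Sorted largest to smallest: 68, 67, 23, 13 bp.

68, 67, 23, 13 bp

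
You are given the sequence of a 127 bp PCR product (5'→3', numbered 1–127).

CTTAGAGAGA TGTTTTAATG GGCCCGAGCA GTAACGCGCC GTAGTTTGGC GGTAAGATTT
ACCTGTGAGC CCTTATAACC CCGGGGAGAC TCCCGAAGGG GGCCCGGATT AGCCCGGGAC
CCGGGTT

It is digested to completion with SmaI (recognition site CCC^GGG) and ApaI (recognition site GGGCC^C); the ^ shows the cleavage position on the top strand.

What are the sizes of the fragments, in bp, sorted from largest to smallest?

58, 24, 22, 11, 7, 5 bp

SmaI sites (CCCGGG) start at positions 80, 113, 120.
SmaI cuts after base 3 of each site, so after positions 82, 115, 122.
ApaI sites (GGGCCC) start at positions 20, 100.
ApaI cuts after base 5 of each site (before the last base), so after positions 24, 104.
Combined cut positions: 24, 82, 104, 115, 122.
Linear molecule, 5 cuts → 6 fragments:
  1–24 → 24 bp
  25–82 → 58 bp
  83–104 → 22 bp
  105–115 → 11 bp
  116–122 → 7 bp
  123–127 → 5 bp
Sorted largest to smallest: 58, 24, 22, 11, 7, 5 bp.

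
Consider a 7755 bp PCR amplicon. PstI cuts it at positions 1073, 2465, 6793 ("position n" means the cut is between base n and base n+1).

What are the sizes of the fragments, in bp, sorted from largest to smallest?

4328, 1392, 1073, 962 bp

Linear molecule, 3 cuts → 4 fragments:
  1073 − 0 = 1073 bp
  2465 − 1073 = 1392 bp
  6793 − 2465 = 4328 bp
  7755 − 6793 = 962 bp
Sorted largest to smallest: 4328, 1392, 1073, 962 bp.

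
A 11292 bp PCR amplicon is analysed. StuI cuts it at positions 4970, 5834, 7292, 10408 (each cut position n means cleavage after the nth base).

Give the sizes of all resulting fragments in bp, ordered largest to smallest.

Linear molecule, 4 cuts → 5 fragments:
  4970 − 0 = 4970 bp
  5834 − 4970 = 864 bp
  7292 − 5834 = 1458 bp
  10408 − 7292 = 3116 bp
  11292 − 10408 = 884 bp
Sorted largest to smallest: 4970, 3116, 1458, 884, 864 bp.

4970, 3116, 1458, 884, 864 bp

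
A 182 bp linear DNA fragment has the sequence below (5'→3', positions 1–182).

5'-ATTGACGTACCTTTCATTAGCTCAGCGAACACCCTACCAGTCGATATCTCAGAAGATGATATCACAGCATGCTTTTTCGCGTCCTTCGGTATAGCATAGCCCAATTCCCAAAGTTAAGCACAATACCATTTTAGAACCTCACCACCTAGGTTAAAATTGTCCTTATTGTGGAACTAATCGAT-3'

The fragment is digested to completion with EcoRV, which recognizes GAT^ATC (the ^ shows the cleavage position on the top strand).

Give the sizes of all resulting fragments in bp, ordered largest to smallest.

EcoRV sites (GATATC) start at positions 43, 58.
EcoRV cuts after base 3 of each site, so after positions 45, 60.
Linear molecule, 2 cuts → 3 fragments:
  1–45 → 45 bp
  46–60 → 15 bp
  61–182 → 122 bp
Sorted largest to smallest: 122, 45, 15 bp.

122, 45, 15 bp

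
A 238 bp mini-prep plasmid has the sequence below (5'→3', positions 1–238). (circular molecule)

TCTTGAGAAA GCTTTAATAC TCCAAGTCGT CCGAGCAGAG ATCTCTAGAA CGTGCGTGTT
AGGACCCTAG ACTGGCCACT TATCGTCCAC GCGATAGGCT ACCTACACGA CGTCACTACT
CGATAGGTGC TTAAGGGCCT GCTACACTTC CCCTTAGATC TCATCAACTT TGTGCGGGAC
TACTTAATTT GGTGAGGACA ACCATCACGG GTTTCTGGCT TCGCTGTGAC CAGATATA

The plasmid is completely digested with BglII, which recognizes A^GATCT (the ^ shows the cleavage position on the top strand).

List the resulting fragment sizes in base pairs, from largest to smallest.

121, 117 bp

BglII sites (AGATCT) start at positions 39, 156.
BglII cuts after the first base of each site, so after positions 39, 156.
Circular molecule, 2 cuts → 2 fragments:
  40–156 → 117 bp
  157–238 then 1–39 → 82 + 39 = 121 bp
Sorted largest to smallest: 121, 117 bp.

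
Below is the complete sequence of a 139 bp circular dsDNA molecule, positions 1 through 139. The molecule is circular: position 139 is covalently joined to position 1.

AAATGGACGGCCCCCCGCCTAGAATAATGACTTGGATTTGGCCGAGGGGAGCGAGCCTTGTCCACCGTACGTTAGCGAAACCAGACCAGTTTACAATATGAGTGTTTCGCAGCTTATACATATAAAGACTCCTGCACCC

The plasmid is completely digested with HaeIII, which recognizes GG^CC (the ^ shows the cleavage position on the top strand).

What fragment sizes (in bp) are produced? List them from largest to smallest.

108, 31 bp

HaeIII sites (GGCC) start at positions 9, 40.
HaeIII cuts after base 2 of each site, so after positions 10, 41.
Circular molecule, 2 cuts → 2 fragments:
  11–41 → 31 bp
  42–139 then 1–10 → 98 + 10 = 108 bp
Sorted largest to smallest: 108, 31 bp.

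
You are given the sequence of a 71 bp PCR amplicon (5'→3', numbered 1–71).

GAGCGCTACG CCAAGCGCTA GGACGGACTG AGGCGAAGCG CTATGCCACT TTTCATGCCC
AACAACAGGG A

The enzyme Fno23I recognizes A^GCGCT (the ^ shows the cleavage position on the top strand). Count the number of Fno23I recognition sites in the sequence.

3

AGCGCT occurs starting at positions 2, 14, 37.
Fno23I cuts at 3 sites.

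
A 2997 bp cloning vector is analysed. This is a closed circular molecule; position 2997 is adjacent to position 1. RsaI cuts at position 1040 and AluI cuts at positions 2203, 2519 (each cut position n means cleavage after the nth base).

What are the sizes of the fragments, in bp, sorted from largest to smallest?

Combined cut positions (sorted): 1040, 2203, 2519.
Circular molecule, 3 cuts → 3 fragments:
  2203 − 1040 = 1163 bp
  2519 − 2203 = 316 bp
  wrap: 2997 − 2519 + 1040 = 1518 bp
Sorted largest to smallest: 1518, 1163, 316 bp.

1518, 1163, 316 bp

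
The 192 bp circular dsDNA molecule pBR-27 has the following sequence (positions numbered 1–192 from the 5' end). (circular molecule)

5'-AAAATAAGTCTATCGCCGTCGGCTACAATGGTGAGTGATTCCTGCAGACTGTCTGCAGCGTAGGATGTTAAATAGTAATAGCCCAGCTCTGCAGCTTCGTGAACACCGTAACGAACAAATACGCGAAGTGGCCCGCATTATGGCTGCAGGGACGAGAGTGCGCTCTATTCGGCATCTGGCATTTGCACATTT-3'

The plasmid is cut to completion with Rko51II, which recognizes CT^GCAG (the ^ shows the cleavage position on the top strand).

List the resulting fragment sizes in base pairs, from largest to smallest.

90, 55, 36, 11 bp

Rko51II sites (CTGCAG) start at positions 42, 53, 89, 144.
Rko51II cuts after base 2 of each site, so after positions 43, 54, 90, 145.
Circular molecule, 4 cuts → 4 fragments:
  44–54 → 11 bp
  55–90 → 36 bp
  91–145 → 55 bp
  146–192 then 1–43 → 47 + 43 = 90 bp
Sorted largest to smallest: 90, 55, 36, 11 bp.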